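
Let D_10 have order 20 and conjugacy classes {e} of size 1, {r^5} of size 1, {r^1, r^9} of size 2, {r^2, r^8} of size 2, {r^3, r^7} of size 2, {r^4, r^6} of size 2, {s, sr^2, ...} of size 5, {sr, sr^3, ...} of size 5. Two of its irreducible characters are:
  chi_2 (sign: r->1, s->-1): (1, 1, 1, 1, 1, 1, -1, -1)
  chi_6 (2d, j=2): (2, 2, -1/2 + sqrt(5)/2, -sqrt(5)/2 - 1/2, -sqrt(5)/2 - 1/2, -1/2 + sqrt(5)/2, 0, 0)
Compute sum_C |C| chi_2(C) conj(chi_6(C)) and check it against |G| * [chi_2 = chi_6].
Sum = 0; so <chi_2, chi_6> = 0 (distinct irreducibles are orthogonal).

Reasoning: Compute term by term over conjugacy classes (|C| * chi_2(C) * conj(chi_6(C))):
  1*(1)*conj(2) + 1*(1)*conj(2) + 2*(1)*conj(-1/2 + sqrt(5)/2) + 2*(1)*conj(-sqrt(5)/2 - 1/2) + 2*(1)*conj(-sqrt(5)/2 - 1/2) + 2*(1)*conj(-1/2 + sqrt(5)/2) + 5*(-1)*conj(0) + 5*(-1)*conj(0)
  = (2) + (2) + (-1 + sqrt(5)) + (-sqrt(5) - 1) + (-sqrt(5) - 1) + (-1 + sqrt(5)) + (0) + (0)
  = 0.
Dividing by |G| = 20 gives 0/20 = 0, matching the row-orthogonality relation <chi_2, chi_6> = [chi_2 = chi_6].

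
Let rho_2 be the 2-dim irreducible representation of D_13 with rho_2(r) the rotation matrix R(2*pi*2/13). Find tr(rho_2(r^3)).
chi_{rho_2}(r^3) = 2*cos(2*pi*2*3/13) = -2*cos(pi/13)

Derivation: rho_2(r^3) is rotation by angle 2*pi*2*3/13, whose trace is 2*cos(2*pi*2*3/13) = -2*cos(pi/13).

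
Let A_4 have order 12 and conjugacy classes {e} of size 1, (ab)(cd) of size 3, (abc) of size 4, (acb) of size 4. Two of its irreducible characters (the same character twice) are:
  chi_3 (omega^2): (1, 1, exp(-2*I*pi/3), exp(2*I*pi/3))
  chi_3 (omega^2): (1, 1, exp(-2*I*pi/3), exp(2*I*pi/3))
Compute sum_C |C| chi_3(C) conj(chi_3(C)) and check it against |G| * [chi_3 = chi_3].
Sum = 12 = |G| = 12; so <chi_3, chi_3> = 1 (norm-1 confirms irreducibility).

Explanation: Compute term by term over conjugacy classes (|C| * chi_3(C) * conj(chi_3(C))):
  1*(1)*conj(1) + 3*(1)*conj(1) + 4*(exp(-2*I*pi/3))*conj(exp(-2*I*pi/3)) + 4*(exp(2*I*pi/3))*conj(exp(2*I*pi/3))
  = (1) + (3) + (4) + (4)
  = 12.
(Exp terms are combined using exp(i*s)*conj(exp(i*t)) = exp(i*(s-t)), and sums of them are collapsed using the identity that for every m > 1 the m distinct m-th roots of unity sum to 0, e.g. 1 + exp(2*I*pi/3) + exp(-2*I*pi/3) = 0.)
Dividing by |G| = 12 gives 12/12 = 1, matching the row-orthogonality relation <chi_3, chi_3> = [chi_3 = chi_3].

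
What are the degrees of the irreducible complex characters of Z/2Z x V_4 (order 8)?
Dimensions: 1, 1, 1, 1, 1, 1, 1, 1

Justification: There are 8 irreducibles (= number of conjugacy classes). Their dimensions d_i satisfy sum d_i^2 = |G| = 8: 1 + 1 + 1 + 1 + 1 + 1 + 1 + 1 = 8. (For the product with Z/2Z: each of the 2 1-dim characters of Z/2Z tensors with each irrep of V_4, giving 2 copies of each V_4-dimension.)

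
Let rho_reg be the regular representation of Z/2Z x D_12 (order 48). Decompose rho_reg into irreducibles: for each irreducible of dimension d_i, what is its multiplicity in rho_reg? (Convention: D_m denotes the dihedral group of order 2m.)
Each irreducible V_i of dimension d_i appears with multiplicity d_i, i.e. rho_reg = (direct sum over all irreducibles V_i) d_i V_i. The irreducible dimensions for Z/2Z x D_12 are 1, 1, 1, 1, 1, 1, 1, 1, 2, 2, 2, 2, 2, 2, 2, 2, 2, 2: 8 irreducibles of dimension 1, each with multiplicity 1; 10 irreducibles of dimension 2, each with multiplicity 2. Total dimension 8*1*1 + 10*2*2 = 48 = |G|.

Derivation: General theorem: in the regular representation of a finite group G, each irreducible appears with multiplicity equal to its dimension. Check: dim(rho_reg) = sum d_i^2 = 1 + 1 + 1 + 1 + 1 + 1 + 1 + 1 + 4 + 4 + 4 + 4 + 4 + 4 + 4 + 4 + 4 + 4 = 48 = |G|.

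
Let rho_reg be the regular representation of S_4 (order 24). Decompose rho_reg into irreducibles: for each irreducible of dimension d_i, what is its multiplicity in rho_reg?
Each irreducible V_i of dimension d_i appears with multiplicity d_i, i.e. rho_reg = (direct sum over all irreducibles V_i) d_i V_i. The irreducible dimensions for S_4 are 1, 1, 2, 3, 3: 2 irreducibles of dimension 1, each with multiplicity 1; 1 irreducible of dimension 2, with multiplicity 2; 2 irreducibles of dimension 3, each with multiplicity 3. Total dimension 2*1*1 + 1*2*2 + 2*3*3 = 24 = |G|.

Working: General theorem: in the regular representation of a finite group G, each irreducible appears with multiplicity equal to its dimension. Check: dim(rho_reg) = sum d_i^2 = 1 + 1 + 4 + 9 + 9 = 24 = |G|.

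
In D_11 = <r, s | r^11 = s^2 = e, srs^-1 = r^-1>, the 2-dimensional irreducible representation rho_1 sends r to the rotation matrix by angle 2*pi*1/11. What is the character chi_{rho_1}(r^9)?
chi_{rho_1}(r^9) = 2*cos(2*pi*1*9/11) = 2*cos(4*pi/11)

Explanation: rho_1(r^9) is rotation by angle 2*pi*1*9/11, whose trace is 2*cos(2*pi*1*9/11) = 2*cos(4*pi/11).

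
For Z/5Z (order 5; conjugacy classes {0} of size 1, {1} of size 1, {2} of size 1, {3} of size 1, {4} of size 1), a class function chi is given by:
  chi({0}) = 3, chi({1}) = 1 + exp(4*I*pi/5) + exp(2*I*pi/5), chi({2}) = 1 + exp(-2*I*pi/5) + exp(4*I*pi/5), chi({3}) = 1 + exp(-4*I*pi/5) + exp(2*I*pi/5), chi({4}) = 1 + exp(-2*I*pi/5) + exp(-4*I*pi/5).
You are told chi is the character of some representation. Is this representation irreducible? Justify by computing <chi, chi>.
Not irreducible (reducible): <chi, chi> = 3 > 1.

Argument: <chi, chi> = (1/|G|) sum_C |C| * |chi(C)|^2 = (1/5)[1*|3|^2 + 1*|1 + exp(4*I*pi/5) + exp(2*I*pi/5)|^2 + 1*|1 + exp(-2*I*pi/5) + exp(4*I*pi/5)|^2 + 1*|1 + exp(-4*I*pi/5) + exp(2*I*pi/5)|^2 + 1*|1 + exp(-2*I*pi/5) + exp(-4*I*pi/5)|^2]
  = (1/5)[(9) + (3 + 2*exp(-2*I*pi/5) + exp(-4*I*pi/5) + exp(4*I*pi/5) + 2*exp(2*I*pi/5)) + (3 + 2*exp(-4*I*pi/5) + exp(-2*I*pi/5) + exp(2*I*pi/5) + 2*exp(4*I*pi/5)) + (3 + 2*exp(-4*I*pi/5) + exp(-2*I*pi/5) + exp(2*I*pi/5) + 2*exp(4*I*pi/5)) + (3 + 2*exp(-2*I*pi/5) + exp(-4*I*pi/5) + exp(4*I*pi/5) + 2*exp(2*I*pi/5))] = 15/5 = 3.
(Exp terms are combined using exp(i*s)*conj(exp(i*t)) = exp(i*(s-t)), and sums of them are collapsed using the identity that for every m > 1 the m distinct m-th roots of unity sum to 0, e.g. 1 + exp(2*I*pi/3) + exp(-2*I*pi/3) = 0.)
A character is irreducible iff <chi, chi> = 1, so this representation is reducible.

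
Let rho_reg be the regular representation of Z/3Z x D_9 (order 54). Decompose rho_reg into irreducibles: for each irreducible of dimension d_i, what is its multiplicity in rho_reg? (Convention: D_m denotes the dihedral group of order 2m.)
Each irreducible V_i of dimension d_i appears with multiplicity d_i, i.e. rho_reg = (direct sum over all irreducibles V_i) d_i V_i. The irreducible dimensions for Z/3Z x D_9 are 1, 1, 1, 1, 1, 1, 2, 2, 2, 2, 2, 2, 2, 2, 2, 2, 2, 2: 6 irreducibles of dimension 1, each with multiplicity 1; 12 irreducibles of dimension 2, each with multiplicity 2. Total dimension 6*1*1 + 12*2*2 = 54 = |G|.

Details: General theorem: in the regular representation of a finite group G, each irreducible appears with multiplicity equal to its dimension. Check: dim(rho_reg) = sum d_i^2 = 1 + 1 + 1 + 1 + 1 + 1 + 4 + 4 + 4 + 4 + 4 + 4 + 4 + 4 + 4 + 4 + 4 + 4 = 54 = |G|.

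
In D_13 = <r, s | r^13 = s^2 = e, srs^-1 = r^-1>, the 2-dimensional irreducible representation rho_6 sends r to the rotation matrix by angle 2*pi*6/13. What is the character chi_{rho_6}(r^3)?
chi_{rho_6}(r^3) = 2*cos(2*pi*6*3/13) = -2*cos(3*pi/13)

Argument: rho_6(r^3) is rotation by angle 2*pi*6*3/13, whose trace is 2*cos(2*pi*6*3/13) = -2*cos(3*pi/13).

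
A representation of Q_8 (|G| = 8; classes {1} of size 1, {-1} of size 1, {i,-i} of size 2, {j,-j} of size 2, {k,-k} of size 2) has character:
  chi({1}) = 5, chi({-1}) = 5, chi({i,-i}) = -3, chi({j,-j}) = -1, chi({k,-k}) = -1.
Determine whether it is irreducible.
Not irreducible (reducible): <chi, chi> = 9 > 1.

Proof sketch: <chi, chi> = (1/|G|) sum_C |C| * |chi(C)|^2 = (1/8)[1*|5|^2 + 1*|5|^2 + 2*|-3|^2 + 2*|-1|^2 + 2*|-1|^2]
  = (1/8)[(25) + (25) + (18) + (2) + (2)] = 72/8 = 9.
A character is irreducible iff <chi, chi> = 1, so this representation is reducible.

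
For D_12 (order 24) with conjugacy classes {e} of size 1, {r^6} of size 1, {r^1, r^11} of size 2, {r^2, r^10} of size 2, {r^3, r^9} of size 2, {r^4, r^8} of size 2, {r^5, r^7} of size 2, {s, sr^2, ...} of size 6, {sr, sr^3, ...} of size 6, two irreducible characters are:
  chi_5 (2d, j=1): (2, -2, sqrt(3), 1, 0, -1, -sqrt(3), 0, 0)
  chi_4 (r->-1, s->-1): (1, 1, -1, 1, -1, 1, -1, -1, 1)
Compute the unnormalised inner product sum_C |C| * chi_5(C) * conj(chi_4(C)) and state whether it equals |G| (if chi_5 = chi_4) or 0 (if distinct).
Sum = 0; so <chi_5, chi_4> = 0 (distinct irreducibles are orthogonal).

Solution. Compute term by term over conjugacy classes (|C| * chi_5(C) * conj(chi_4(C))):
  1*(2)*conj(1) + 1*(-2)*conj(1) + 2*(sqrt(3))*conj(-1) + 2*(1)*conj(1) + 2*(0)*conj(-1) + 2*(-1)*conj(1) + 2*(-sqrt(3))*conj(-1) + 6*(0)*conj(-1) + 6*(0)*conj(1)
  = (2) + (-2) + (-2*sqrt(3)) + (2) + (0) + (-2) + (2*sqrt(3)) + (0) + (0)
  = 0.
Dividing by |G| = 24 gives 0/24 = 0, matching the row-orthogonality relation <chi_5, chi_4> = [chi_5 = chi_4].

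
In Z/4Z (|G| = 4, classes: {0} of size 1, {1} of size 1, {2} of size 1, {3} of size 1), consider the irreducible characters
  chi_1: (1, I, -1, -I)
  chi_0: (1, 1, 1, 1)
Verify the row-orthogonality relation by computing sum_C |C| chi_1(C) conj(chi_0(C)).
Sum = 0; so <chi_1, chi_0> = 0 (distinct irreducibles are orthogonal).

Reasoning: Compute term by term over conjugacy classes (|C| * chi_1(C) * conj(chi_0(C))):
  1*(1)*conj(1) + 1*(I)*conj(1) + 1*(-1)*conj(1) + 1*(-I)*conj(1)
  = (1) + (I) + (-1) + (-I)
  = 0.
(Exp terms are combined using exp(i*s)*conj(exp(i*t)) = exp(i*(s-t)), and sums of them are collapsed using the identity that for every m > 1 the m distinct m-th roots of unity sum to 0, e.g. 1 + exp(2*I*pi/3) + exp(-2*I*pi/3) = 0.)
Dividing by |G| = 4 gives 0/4 = 0, matching the row-orthogonality relation <chi_1, chi_0> = [chi_1 = chi_0].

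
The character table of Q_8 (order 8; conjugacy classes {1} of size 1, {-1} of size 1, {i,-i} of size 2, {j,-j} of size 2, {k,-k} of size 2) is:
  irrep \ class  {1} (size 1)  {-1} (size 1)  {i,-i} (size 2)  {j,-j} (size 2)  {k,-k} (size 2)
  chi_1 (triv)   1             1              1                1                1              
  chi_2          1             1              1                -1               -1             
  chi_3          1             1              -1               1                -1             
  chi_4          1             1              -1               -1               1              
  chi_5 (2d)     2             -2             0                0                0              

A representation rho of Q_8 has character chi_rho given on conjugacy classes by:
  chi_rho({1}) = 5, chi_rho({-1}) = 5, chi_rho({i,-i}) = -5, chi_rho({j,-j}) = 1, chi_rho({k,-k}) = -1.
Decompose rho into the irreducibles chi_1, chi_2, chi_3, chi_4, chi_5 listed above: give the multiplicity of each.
Multiplicities: chi_1: 0, chi_2: 0, chi_3: 3, chi_4: 2, chi_5: 0.

Why: Use <chi_rho, chi> = (1/|G|) sum_C |C| * chi_rho(C) * conj(chi(C)) with |G| = 8 for each irreducible chi in the table:
  <chi_rho, chi_1> = (1/8)[1*(5)*conj(1) + 1*(5)*conj(1) + 2*(-5)*conj(1) + 2*(1)*conj(1) + 2*(-1)*conj(1)]
      = (1/8)[(5) + (5) + (-10) + (2) + (-2)] = 0/8 = 0
  <chi_rho, chi_2> = (1/8)[1*(5)*conj(1) + 1*(5)*conj(1) + 2*(-5)*conj(1) + 2*(1)*conj(-1) + 2*(-1)*conj(-1)]
      = (1/8)[(5) + (5) + (-10) + (-2) + (2)] = 0/8 = 0
  <chi_rho, chi_3> = (1/8)[1*(5)*conj(1) + 1*(5)*conj(1) + 2*(-5)*conj(-1) + 2*(1)*conj(1) + 2*(-1)*conj(-1)]
      = (1/8)[(5) + (5) + (10) + (2) + (2)] = 24/8 = 3
  <chi_rho, chi_4> = (1/8)[1*(5)*conj(1) + 1*(5)*conj(1) + 2*(-5)*conj(-1) + 2*(1)*conj(-1) + 2*(-1)*conj(1)]
      = (1/8)[(5) + (5) + (10) + (-2) + (-2)] = 16/8 = 2
  <chi_rho, chi_5> = (1/8)[1*(5)*conj(2) + 1*(5)*conj(-2) + 2*(-5)*conj(0) + 2*(1)*conj(0) + 2*(-1)*conj(0)]
      = (1/8)[(10) + (-10) + (0) + (0) + (0)] = 0/8 = 0
Dimension check: dim(rho) = sum (mult * dim) = 0*1 + 0*1 + 3*1 + 2*1 + 0*2 = 5 = chi_rho(e) = 5.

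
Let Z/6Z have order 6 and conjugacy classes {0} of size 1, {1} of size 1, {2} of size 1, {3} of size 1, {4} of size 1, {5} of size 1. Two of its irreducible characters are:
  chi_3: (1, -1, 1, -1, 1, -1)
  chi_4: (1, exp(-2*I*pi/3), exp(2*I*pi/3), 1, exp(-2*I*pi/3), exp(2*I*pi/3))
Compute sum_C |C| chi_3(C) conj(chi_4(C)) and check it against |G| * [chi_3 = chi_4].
Sum = 0; so <chi_3, chi_4> = 0 (distinct irreducibles are orthogonal).

Derivation: Compute term by term over conjugacy classes (|C| * chi_3(C) * conj(chi_4(C))):
  1*(1)*conj(1) + 1*(-1)*conj(exp(-2*I*pi/3)) + 1*(1)*conj(exp(2*I*pi/3)) + 1*(-1)*conj(1) + 1*(1)*conj(exp(-2*I*pi/3)) + 1*(-1)*conj(exp(2*I*pi/3))
  = (1) + (-exp(2*I*pi/3)) + (exp(-2*I*pi/3)) + (-1) + (exp(2*I*pi/3)) + (-exp(-2*I*pi/3))
  = 0.
(Exp terms are combined using exp(i*s)*conj(exp(i*t)) = exp(i*(s-t)), and sums of them are collapsed using the identity that for every m > 1 the m distinct m-th roots of unity sum to 0, e.g. 1 + exp(2*I*pi/3) + exp(-2*I*pi/3) = 0.)
Dividing by |G| = 6 gives 0/6 = 0, matching the row-orthogonality relation <chi_3, chi_4> = [chi_3 = chi_4].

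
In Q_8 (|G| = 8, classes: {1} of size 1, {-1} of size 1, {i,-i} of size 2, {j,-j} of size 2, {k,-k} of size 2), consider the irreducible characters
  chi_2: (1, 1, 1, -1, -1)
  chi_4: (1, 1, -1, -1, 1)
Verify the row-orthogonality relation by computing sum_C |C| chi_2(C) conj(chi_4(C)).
Sum = 0; so <chi_2, chi_4> = 0 (distinct irreducibles are orthogonal).

Details: Compute term by term over conjugacy classes (|C| * chi_2(C) * conj(chi_4(C))):
  1*(1)*conj(1) + 1*(1)*conj(1) + 2*(1)*conj(-1) + 2*(-1)*conj(-1) + 2*(-1)*conj(1)
  = (1) + (1) + (-2) + (2) + (-2)
  = 0.
Dividing by |G| = 8 gives 0/8 = 0, matching the row-orthogonality relation <chi_2, chi_4> = [chi_2 = chi_4].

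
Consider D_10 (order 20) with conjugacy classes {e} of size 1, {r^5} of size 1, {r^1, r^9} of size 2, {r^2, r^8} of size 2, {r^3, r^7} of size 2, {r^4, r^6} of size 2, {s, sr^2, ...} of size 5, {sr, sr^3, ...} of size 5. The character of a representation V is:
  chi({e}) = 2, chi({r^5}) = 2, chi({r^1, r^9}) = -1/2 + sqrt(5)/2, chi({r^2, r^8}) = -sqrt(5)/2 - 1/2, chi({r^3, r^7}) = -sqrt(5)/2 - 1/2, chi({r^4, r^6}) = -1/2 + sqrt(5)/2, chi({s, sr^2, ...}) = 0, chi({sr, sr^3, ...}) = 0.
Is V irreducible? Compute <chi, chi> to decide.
Irreducible: <chi, chi> = 1.

Proof sketch: <chi, chi> = (1/|G|) sum_C |C| * |chi(C)|^2 = (1/20)[1*|2|^2 + 1*|2|^2 + 2*|-1/2 + sqrt(5)/2|^2 + 2*|-sqrt(5)/2 - 1/2|^2 + 2*|-sqrt(5)/2 - 1/2|^2 + 2*|-1/2 + sqrt(5)/2|^2 + 5*|0|^2 + 5*|0|^2]
  = (1/20)[(4) + (4) + (3 - sqrt(5)) + (sqrt(5) + 3) + (sqrt(5) + 3) + (3 - sqrt(5)) + (0) + (0)] = 20/20 = 1.
A character is irreducible iff <chi, chi> = 1, so this representation is irreducible.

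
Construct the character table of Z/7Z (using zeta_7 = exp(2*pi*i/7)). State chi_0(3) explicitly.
Character table of Z/7Z (irreps indexed chi_0,...,chi_6 with chi_k(m) = zeta_7^(k*m), zeta_7 = exp(2*pi*i/7)):
  irrep \ class  {0} (size 1)  {1} (size 1)    {2} (size 1)    {3} (size 1)    {4} (size 1)    {5} (size 1)    {6} (size 1)  
  chi_0          1             1               1               1               1               1               1             
  chi_1          1             exp(2*I*pi/7)   exp(4*I*pi/7)   exp(6*I*pi/7)   exp(-6*I*pi/7)  exp(-4*I*pi/7)  exp(-2*I*pi/7)
  chi_2          1             exp(4*I*pi/7)   exp(-6*I*pi/7)  exp(-2*I*pi/7)  exp(2*I*pi/7)   exp(6*I*pi/7)   exp(-4*I*pi/7)
  chi_3          1             exp(6*I*pi/7)   exp(-2*I*pi/7)  exp(4*I*pi/7)   exp(-4*I*pi/7)  exp(2*I*pi/7)   exp(-6*I*pi/7)
  chi_4          1             exp(-6*I*pi/7)  exp(2*I*pi/7)   exp(-4*I*pi/7)  exp(4*I*pi/7)   exp(-2*I*pi/7)  exp(6*I*pi/7) 
  chi_5          1             exp(-4*I*pi/7)  exp(6*I*pi/7)   exp(2*I*pi/7)   exp(-2*I*pi/7)  exp(-6*I*pi/7)  exp(4*I*pi/7) 
  chi_6          1             exp(-2*I*pi/7)  exp(-4*I*pi/7)  exp(-6*I*pi/7)  exp(6*I*pi/7)   exp(4*I*pi/7)   exp(2*I*pi/7) 

Spot check: chi_0(3) = zeta_7^(0*3) = zeta_7^0 = 1.

Z/7Z is abelian, so all 7 irreducible complex representations are 1-dimensional. They are given by chi_k(m) = zeta_7^(k*m) for k = 0,...,6. Row orthogonality: sum_m chi_k(m) conj(chi_l(m)) = 7 * [k = l].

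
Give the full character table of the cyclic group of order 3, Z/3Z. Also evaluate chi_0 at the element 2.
Character table of Z/3Z (irreps indexed chi_0,...,chi_2 with chi_k(m) = zeta_3^(k*m), zeta_3 = exp(2*pi*i/3)):
  irrep \ class  {0} (size 1)  {1} (size 1)    {2} (size 1)  
  chi_0          1             1               1             
  chi_1          1             exp(2*I*pi/3)   exp(-2*I*pi/3)
  chi_2          1             exp(-2*I*pi/3)  exp(2*I*pi/3) 

Spot check: chi_0(2) = zeta_3^(0*2) = zeta_3^0 = 1.

Justification: Z/3Z is abelian, so all 3 irreducible complex representations are 1-dimensional. They are given by chi_k(m) = zeta_3^(k*m) for k = 0,...,2. Row orthogonality: sum_m chi_k(m) conj(chi_l(m)) = 3 * [k = l].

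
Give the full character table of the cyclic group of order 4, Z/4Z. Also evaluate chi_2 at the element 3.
Character table of Z/4Z (irreps indexed chi_0,...,chi_3 with chi_k(m) = zeta_4^(k*m), zeta_4 = exp(2*pi*i/4)):
  irrep \ class  {0} (size 1)  {1} (size 1)  {2} (size 1)  {3} (size 1)
  chi_0          1             1             1             1           
  chi_1          1             I             -1            -I          
  chi_2          1             -1            1             -1          
  chi_3          1             -I            -1            I           

Spot check: chi_2(3) = zeta_4^(2*3) = zeta_4^6 = -1.

Working: Z/4Z is abelian, so all 4 irreducible complex representations are 1-dimensional. They are given by chi_k(m) = zeta_4^(k*m) for k = 0,...,3. Row orthogonality: sum_m chi_k(m) conj(chi_l(m)) = 4 * [k = l].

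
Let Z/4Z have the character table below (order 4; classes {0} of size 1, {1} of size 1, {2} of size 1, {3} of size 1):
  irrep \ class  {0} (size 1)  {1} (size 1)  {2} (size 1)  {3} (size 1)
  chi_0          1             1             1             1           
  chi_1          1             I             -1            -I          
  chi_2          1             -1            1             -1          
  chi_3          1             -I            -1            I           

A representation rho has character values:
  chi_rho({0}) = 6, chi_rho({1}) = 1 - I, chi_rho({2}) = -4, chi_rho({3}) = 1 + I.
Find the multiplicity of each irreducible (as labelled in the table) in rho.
Multiplicities: chi_0: 1, chi_1: 2, chi_2: 0, chi_3: 3.

Derivation: Use <chi_rho, chi> = (1/|G|) sum_C |C| * chi_rho(C) * conj(chi(C)) with |G| = 4 for each irreducible chi in the table:
  <chi_rho, chi_0> = (1/4)[1*(6)*conj(1) + 1*(1 - I)*conj(1) + 1*(-4)*conj(1) + 1*(1 + I)*conj(1)]
      = (1/4)[(6) + (1 - I) + (-4) + (1 + I)] = 4/4 = 1
  <chi_rho, chi_1> = (1/4)[1*(6)*conj(1) + 1*(1 - I)*conj(I) + 1*(-4)*conj(-1) + 1*(1 + I)*conj(-I)]
      = (1/4)[(6) + (-1 - I) + (4) + (-1 + I)] = 8/4 = 2
  <chi_rho, chi_2> = (1/4)[1*(6)*conj(1) + 1*(1 - I)*conj(-1) + 1*(-4)*conj(1) + 1*(1 + I)*conj(-1)]
      = (1/4)[(6) + (-1 + I) + (-4) + (-1 - I)] = 0/4 = 0
  <chi_rho, chi_3> = (1/4)[1*(6)*conj(1) + 1*(1 - I)*conj(-I) + 1*(-4)*conj(-1) + 1*(1 + I)*conj(I)]
      = (1/4)[(6) + (1 + I) + (4) + (1 - I)] = 12/4 = 3
(Exp terms are combined using exp(i*s)*conj(exp(i*t)) = exp(i*(s-t)), and sums of them are collapsed using the identity that for every m > 1 the m distinct m-th roots of unity sum to 0, e.g. 1 + exp(2*I*pi/3) + exp(-2*I*pi/3) = 0.)
Dimension check: dim(rho) = sum (mult * dim) = 1*1 + 2*1 + 0*1 + 3*1 = 6 = chi_rho(e) = 6.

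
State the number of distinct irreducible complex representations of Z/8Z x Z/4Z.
32

Why: The number of irreducible complex representations of a finite group equals its number of conjugacy classes. Z/8Z x Z/4Z is abelian of order 32, so every element is its own conjugacy class: 32 classes, so Z/8Z x Z/4Z (order 32) has exactly 32 irreducible complex representations.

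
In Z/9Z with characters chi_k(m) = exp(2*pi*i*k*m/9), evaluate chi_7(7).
chi_7(7) = zeta_9^49 = exp(8*I*pi/9)

Details: chi_7(7) = zeta_9^(7*7) = zeta_9^49. Since zeta_9^9 = 1, this equals zeta_9^4 = exp(2*pi*i*4/9) = exp(8*I*pi/9).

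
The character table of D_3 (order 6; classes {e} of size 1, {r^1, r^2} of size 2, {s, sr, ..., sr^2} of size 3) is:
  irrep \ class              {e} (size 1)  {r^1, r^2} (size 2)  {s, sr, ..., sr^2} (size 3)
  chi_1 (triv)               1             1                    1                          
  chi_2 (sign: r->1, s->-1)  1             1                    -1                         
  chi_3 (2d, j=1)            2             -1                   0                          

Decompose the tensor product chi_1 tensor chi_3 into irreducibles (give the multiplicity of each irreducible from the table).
chi_1 tensor chi_3 = chi_3 (all other irreducibles have multiplicity 0).

Details: The character of a tensor product is the pointwise product (chi_1 * chi_3)(C) = chi_1(C) * chi_3(C):
  {e}: (1)*(2), {r^1, r^2}: (1)*(-1), {s, sr, ..., sr^2}: (1)*(0)
so (chi_1 * chi_3) takes values
  {e} -> 2, {r^1, r^2} -> -1, {s, sr, ..., sr^2} -> 0.
Now take the inner product of this character with each irreducible chi from the table, <chi_1*chi_3, chi> = (1/6) sum_C |C| (chi_1*chi_3)(C) conj(chi(C)):
  <chi_1*chi_3, chi_1> = (1/6)[1*(2)*conj(1) + 2*(-1)*conj(1) + 3*(0)*conj(1)]
      = (1/6)[(2) + (-2) + (0)] = 0/6 = 0
  <chi_1*chi_3, chi_2> = (1/6)[1*(2)*conj(1) + 2*(-1)*conj(1) + 3*(0)*conj(-1)]
      = (1/6)[(2) + (-2) + (0)] = 0/6 = 0
  <chi_1*chi_3, chi_3> = (1/6)[1*(2)*conj(2) + 2*(-1)*conj(-1) + 3*(0)*conj(0)]
      = (1/6)[(4) + (2) + (0)] = 6/6 = 1
Hence the multiplicities are chi_3: 1. Dimension check: dim(chi_1)*dim(chi_3) = 1*2 = 2 and sum (mult * dim) = 1*2 = 2.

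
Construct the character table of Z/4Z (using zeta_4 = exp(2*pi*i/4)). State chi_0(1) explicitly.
Character table of Z/4Z (irreps indexed chi_0,...,chi_3 with chi_k(m) = zeta_4^(k*m), zeta_4 = exp(2*pi*i/4)):
  irrep \ class  {0} (size 1)  {1} (size 1)  {2} (size 1)  {3} (size 1)
  chi_0          1             1             1             1           
  chi_1          1             I             -1            -I          
  chi_2          1             -1            1             -1          
  chi_3          1             -I            -1            I           

Spot check: chi_0(1) = zeta_4^(0*1) = zeta_4^0 = 1.

Justification: Z/4Z is abelian, so all 4 irreducible complex representations are 1-dimensional. They are given by chi_k(m) = zeta_4^(k*m) for k = 0,...,3. Row orthogonality: sum_m chi_k(m) conj(chi_l(m)) = 4 * [k = l].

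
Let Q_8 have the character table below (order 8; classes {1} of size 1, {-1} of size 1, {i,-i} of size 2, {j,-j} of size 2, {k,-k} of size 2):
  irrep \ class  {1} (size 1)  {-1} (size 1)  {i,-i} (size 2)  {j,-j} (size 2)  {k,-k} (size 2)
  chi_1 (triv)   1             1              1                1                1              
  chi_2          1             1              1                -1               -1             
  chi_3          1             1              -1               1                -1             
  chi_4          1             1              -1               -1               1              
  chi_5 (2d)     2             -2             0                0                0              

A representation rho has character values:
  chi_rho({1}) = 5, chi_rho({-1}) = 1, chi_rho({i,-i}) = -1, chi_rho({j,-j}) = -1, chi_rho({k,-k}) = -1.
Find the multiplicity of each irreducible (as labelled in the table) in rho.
Multiplicities: chi_1: 0, chi_2: 1, chi_3: 1, chi_4: 1, chi_5: 1.

Explanation: Use <chi_rho, chi> = (1/|G|) sum_C |C| * chi_rho(C) * conj(chi(C)) with |G| = 8 for each irreducible chi in the table:
  <chi_rho, chi_1> = (1/8)[1*(5)*conj(1) + 1*(1)*conj(1) + 2*(-1)*conj(1) + 2*(-1)*conj(1) + 2*(-1)*conj(1)]
      = (1/8)[(5) + (1) + (-2) + (-2) + (-2)] = 0/8 = 0
  <chi_rho, chi_2> = (1/8)[1*(5)*conj(1) + 1*(1)*conj(1) + 2*(-1)*conj(1) + 2*(-1)*conj(-1) + 2*(-1)*conj(-1)]
      = (1/8)[(5) + (1) + (-2) + (2) + (2)] = 8/8 = 1
  <chi_rho, chi_3> = (1/8)[1*(5)*conj(1) + 1*(1)*conj(1) + 2*(-1)*conj(-1) + 2*(-1)*conj(1) + 2*(-1)*conj(-1)]
      = (1/8)[(5) + (1) + (2) + (-2) + (2)] = 8/8 = 1
  <chi_rho, chi_4> = (1/8)[1*(5)*conj(1) + 1*(1)*conj(1) + 2*(-1)*conj(-1) + 2*(-1)*conj(-1) + 2*(-1)*conj(1)]
      = (1/8)[(5) + (1) + (2) + (2) + (-2)] = 8/8 = 1
  <chi_rho, chi_5> = (1/8)[1*(5)*conj(2) + 1*(1)*conj(-2) + 2*(-1)*conj(0) + 2*(-1)*conj(0) + 2*(-1)*conj(0)]
      = (1/8)[(10) + (-2) + (0) + (0) + (0)] = 8/8 = 1
Dimension check: dim(rho) = sum (mult * dim) = 0*1 + 1*1 + 1*1 + 1*1 + 1*2 = 5 = chi_rho(e) = 5.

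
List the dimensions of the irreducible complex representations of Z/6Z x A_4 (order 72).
Dimensions: 1, 1, 1, 1, 1, 1, 1, 1, 1, 1, 1, 1, 1, 1, 1, 1, 1, 1, 3, 3, 3, 3, 3, 3

Working: There are 24 irreducibles (= number of conjugacy classes). Their dimensions d_i satisfy sum d_i^2 = |G| = 72: 1 + 1 + 1 + 1 + 1 + 1 + 1 + 1 + 1 + 1 + 1 + 1 + 1 + 1 + 1 + 1 + 1 + 1 + 9 + 9 + 9 + 9 + 9 + 9 = 72. (For the product with Z/6Z: each of the 6 1-dim characters of Z/6Z tensors with each irrep of A_4, giving 6 copies of each A_4-dimension.)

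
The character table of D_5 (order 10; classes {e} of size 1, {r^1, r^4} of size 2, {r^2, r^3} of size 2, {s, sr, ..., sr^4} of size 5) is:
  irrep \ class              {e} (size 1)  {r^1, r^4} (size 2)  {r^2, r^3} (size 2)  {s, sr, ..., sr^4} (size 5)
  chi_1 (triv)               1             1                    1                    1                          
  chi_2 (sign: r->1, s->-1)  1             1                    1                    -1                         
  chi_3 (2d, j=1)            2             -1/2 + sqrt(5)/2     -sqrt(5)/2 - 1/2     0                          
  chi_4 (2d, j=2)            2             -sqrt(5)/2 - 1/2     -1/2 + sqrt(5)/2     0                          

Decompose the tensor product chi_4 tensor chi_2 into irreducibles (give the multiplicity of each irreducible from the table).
chi_4 tensor chi_2 = chi_4 (all other irreducibles have multiplicity 0).

Justification: The character of a tensor product is the pointwise product (chi_4 * chi_2)(C) = chi_4(C) * chi_2(C):
  {e}: (2)*(1), {r^1, r^4}: (-sqrt(5)/2 - 1/2)*(1), {r^2, r^3}: (-1/2 + sqrt(5)/2)*(1), {s, sr, ..., sr^4}: (0)*(-1)
so (chi_4 * chi_2) takes values
  {e} -> 2, {r^1, r^4} -> -sqrt(5)/2 - 1/2, {r^2, r^3} -> -1/2 + sqrt(5)/2, {s, sr, ..., sr^4} -> 0.
Now take the inner product of this character with each irreducible chi from the table, <chi_4*chi_2, chi> = (1/10) sum_C |C| (chi_4*chi_2)(C) conj(chi(C)):
  <chi_4*chi_2, chi_1> = (1/10)[1*(2)*conj(1) + 2*(-sqrt(5)/2 - 1/2)*conj(1) + 2*(-1/2 + sqrt(5)/2)*conj(1) + 5*(0)*conj(1)]
      = (1/10)[(2) + (-sqrt(5) - 1) + (-1 + sqrt(5)) + (0)] = 0/10 = 0
  <chi_4*chi_2, chi_2> = (1/10)[1*(2)*conj(1) + 2*(-sqrt(5)/2 - 1/2)*conj(1) + 2*(-1/2 + sqrt(5)/2)*conj(1) + 5*(0)*conj(-1)]
      = (1/10)[(2) + (-sqrt(5) - 1) + (-1 + sqrt(5)) + (0)] = 0/10 = 0
  <chi_4*chi_2, chi_3> = (1/10)[1*(2)*conj(2) + 2*(-sqrt(5)/2 - 1/2)*conj(-1/2 + sqrt(5)/2) + 2*(-1/2 + sqrt(5)/2)*conj(-sqrt(5)/2 - 1/2) + 5*(0)*conj(0)]
      = (1/10)[(4) + (-2) + (-2) + (0)] = 0/10 = 0
  <chi_4*chi_2, chi_4> = (1/10)[1*(2)*conj(2) + 2*(-sqrt(5)/2 - 1/2)*conj(-sqrt(5)/2 - 1/2) + 2*(-1/2 + sqrt(5)/2)*conj(-1/2 + sqrt(5)/2) + 5*(0)*conj(0)]
      = (1/10)[(4) + (sqrt(5) + 3) + (3 - sqrt(5)) + (0)] = 10/10 = 1
Hence the multiplicities are chi_4: 1. Dimension check: dim(chi_4)*dim(chi_2) = 2*1 = 2 and sum (mult * dim) = 1*2 = 2.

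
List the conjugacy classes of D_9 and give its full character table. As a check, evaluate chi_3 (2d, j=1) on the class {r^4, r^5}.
Conjugacy classes: {e} of size 1, {r^1, r^8} of size 2, {r^2, r^7} of size 2, {r^3, r^6} of size 2, {r^4, r^5} of size 2, {s, sr, ..., sr^8} of size 9.
Character table:
  irrep \ class              {e} (size 1)  {r^1, r^8} (size 2)  {r^2, r^7} (size 2)  {r^3, r^6} (size 2)  {r^4, r^5} (size 2)  {s, sr, ..., sr^8} (size 9)
  chi_1 (triv)               1             1                    1                    1                    1                    1                          
  chi_2 (sign: r->1, s->-1)  1             1                    1                    1                    1                    -1                         
  chi_3 (2d, j=1)            2             2*cos(2*pi/9)        2*cos(4*pi/9)        -1                   -2*cos(pi/9)         0                          
  chi_4 (2d, j=2)            2             2*cos(4*pi/9)        -2*cos(pi/9)         -1                   2*cos(2*pi/9)        0                          
  chi_5 (2d, j=3)            2             -1                   -1                   2                    -1                   0                          
  chi_6 (2d, j=4)            2             -2*cos(pi/9)         2*cos(2*pi/9)        -1                   2*cos(4*pi/9)        0                          

Spot check: chi_3 (2d, j=1) on {r^4, r^5} = -2*cos(pi/9).

Justification: D_9 has order 2*9 = 18 with 6 conjugacy classes, hence 6 irreducibles. Sum of squared dims 1 + 1 + 4 + 4 + 4 + 4 = 18 = |G|. Linear characters come from the abelianisation; the 2-dimensional irreps have character r^k -> 2*cos(2*pi*j*k/9), reflections -> 0.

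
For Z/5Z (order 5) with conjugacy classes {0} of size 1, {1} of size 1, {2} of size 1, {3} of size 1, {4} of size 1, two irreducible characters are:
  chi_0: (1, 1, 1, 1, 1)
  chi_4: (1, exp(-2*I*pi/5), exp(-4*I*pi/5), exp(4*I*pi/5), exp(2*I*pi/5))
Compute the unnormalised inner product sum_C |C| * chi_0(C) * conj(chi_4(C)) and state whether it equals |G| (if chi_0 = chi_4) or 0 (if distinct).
Sum = 0; so <chi_0, chi_4> = 0 (distinct irreducibles are orthogonal).

Compute term by term over conjugacy classes (|C| * chi_0(C) * conj(chi_4(C))):
  1*(1)*conj(1) + 1*(1)*conj(exp(-2*I*pi/5)) + 1*(1)*conj(exp(-4*I*pi/5)) + 1*(1)*conj(exp(4*I*pi/5)) + 1*(1)*conj(exp(2*I*pi/5))
  = (1) + (exp(2*I*pi/5)) + (exp(4*I*pi/5)) + (exp(-4*I*pi/5)) + (exp(-2*I*pi/5))
  = 0.
(Exp terms are combined using exp(i*s)*conj(exp(i*t)) = exp(i*(s-t)), and sums of them are collapsed using the identity that for every m > 1 the m distinct m-th roots of unity sum to 0, e.g. 1 + exp(2*I*pi/3) + exp(-2*I*pi/3) = 0.)
Dividing by |G| = 5 gives 0/5 = 0, matching the row-orthogonality relation <chi_0, chi_4> = [chi_0 = chi_4].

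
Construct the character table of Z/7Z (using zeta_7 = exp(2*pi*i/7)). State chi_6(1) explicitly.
Character table of Z/7Z (irreps indexed chi_0,...,chi_6 with chi_k(m) = zeta_7^(k*m), zeta_7 = exp(2*pi*i/7)):
  irrep \ class  {0} (size 1)  {1} (size 1)    {2} (size 1)    {3} (size 1)    {4} (size 1)    {5} (size 1)    {6} (size 1)  
  chi_0          1             1               1               1               1               1               1             
  chi_1          1             exp(2*I*pi/7)   exp(4*I*pi/7)   exp(6*I*pi/7)   exp(-6*I*pi/7)  exp(-4*I*pi/7)  exp(-2*I*pi/7)
  chi_2          1             exp(4*I*pi/7)   exp(-6*I*pi/7)  exp(-2*I*pi/7)  exp(2*I*pi/7)   exp(6*I*pi/7)   exp(-4*I*pi/7)
  chi_3          1             exp(6*I*pi/7)   exp(-2*I*pi/7)  exp(4*I*pi/7)   exp(-4*I*pi/7)  exp(2*I*pi/7)   exp(-6*I*pi/7)
  chi_4          1             exp(-6*I*pi/7)  exp(2*I*pi/7)   exp(-4*I*pi/7)  exp(4*I*pi/7)   exp(-2*I*pi/7)  exp(6*I*pi/7) 
  chi_5          1             exp(-4*I*pi/7)  exp(6*I*pi/7)   exp(2*I*pi/7)   exp(-2*I*pi/7)  exp(-6*I*pi/7)  exp(4*I*pi/7) 
  chi_6          1             exp(-2*I*pi/7)  exp(-4*I*pi/7)  exp(-6*I*pi/7)  exp(6*I*pi/7)   exp(4*I*pi/7)   exp(2*I*pi/7) 

Spot check: chi_6(1) = zeta_7^(6*1) = zeta_7^6 = exp(-2*I*pi/7).

Justification: Z/7Z is abelian, so all 7 irreducible complex representations are 1-dimensional. They are given by chi_k(m) = zeta_7^(k*m) for k = 0,...,6. Row orthogonality: sum_m chi_k(m) conj(chi_l(m)) = 7 * [k = l].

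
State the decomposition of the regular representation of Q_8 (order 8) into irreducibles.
Each irreducible V_i of dimension d_i appears with multiplicity d_i, i.e. rho_reg = (direct sum over all irreducibles V_i) d_i V_i. The irreducible dimensions for Q_8 are 1, 1, 1, 1, 2: 4 irreducibles of dimension 1, each with multiplicity 1; 1 irreducible of dimension 2, with multiplicity 2. Total dimension 4*1*1 + 1*2*2 = 8 = |G|.

Derivation: General theorem: in the regular representation of a finite group G, each irreducible appears with multiplicity equal to its dimension. Check: dim(rho_reg) = sum d_i^2 = 1 + 1 + 1 + 1 + 4 = 8 = |G|.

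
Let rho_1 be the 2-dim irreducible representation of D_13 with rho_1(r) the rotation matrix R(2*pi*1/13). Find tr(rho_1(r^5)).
chi_{rho_1}(r^5) = 2*cos(2*pi*1*5/13) = -2*cos(3*pi/13)

Working: rho_1(r^5) is rotation by angle 2*pi*1*5/13, whose trace is 2*cos(2*pi*1*5/13) = -2*cos(3*pi/13).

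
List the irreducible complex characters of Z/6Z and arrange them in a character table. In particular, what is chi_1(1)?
Character table of Z/6Z (irreps indexed chi_0,...,chi_5 with chi_k(m) = zeta_6^(k*m), zeta_6 = exp(2*pi*i/6)):
  irrep \ class  {0} (size 1)  {1} (size 1)    {2} (size 1)    {3} (size 1)  {4} (size 1)    {5} (size 1)  
  chi_0          1             1               1               1             1               1             
  chi_1          1             exp(I*pi/3)     exp(2*I*pi/3)   -1            exp(-2*I*pi/3)  exp(-I*pi/3)  
  chi_2          1             exp(2*I*pi/3)   exp(-2*I*pi/3)  1             exp(2*I*pi/3)   exp(-2*I*pi/3)
  chi_3          1             -1              1               -1            1               -1            
  chi_4          1             exp(-2*I*pi/3)  exp(2*I*pi/3)   1             exp(-2*I*pi/3)  exp(2*I*pi/3) 
  chi_5          1             exp(-I*pi/3)    exp(-2*I*pi/3)  -1            exp(2*I*pi/3)   exp(I*pi/3)   

Spot check: chi_1(1) = zeta_6^(1*1) = zeta_6^1 = exp(I*pi/3).

Details: Z/6Z is abelian, so all 6 irreducible complex representations are 1-dimensional. They are given by chi_k(m) = zeta_6^(k*m) for k = 0,...,5. Row orthogonality: sum_m chi_k(m) conj(chi_l(m)) = 6 * [k = l].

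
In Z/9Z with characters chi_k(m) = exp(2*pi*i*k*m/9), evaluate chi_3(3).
chi_3(3) = zeta_9^9 = 1

Argument: chi_3(3) = zeta_9^(3*3) = zeta_9^9. Since zeta_9^9 = 1, this equals zeta_9^0 = exp(2*pi*i*0/9) = 1.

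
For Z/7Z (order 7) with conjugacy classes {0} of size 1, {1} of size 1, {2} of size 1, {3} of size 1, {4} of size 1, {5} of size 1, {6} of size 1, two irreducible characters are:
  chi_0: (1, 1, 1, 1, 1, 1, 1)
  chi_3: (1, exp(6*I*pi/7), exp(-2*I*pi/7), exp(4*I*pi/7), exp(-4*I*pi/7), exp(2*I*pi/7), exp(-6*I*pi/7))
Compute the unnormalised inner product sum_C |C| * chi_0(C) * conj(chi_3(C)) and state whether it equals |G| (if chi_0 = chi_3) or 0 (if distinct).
Sum = 0; so <chi_0, chi_3> = 0 (distinct irreducibles are orthogonal).

Solution. Compute term by term over conjugacy classes (|C| * chi_0(C) * conj(chi_3(C))):
  1*(1)*conj(1) + 1*(1)*conj(exp(6*I*pi/7)) + 1*(1)*conj(exp(-2*I*pi/7)) + 1*(1)*conj(exp(4*I*pi/7)) + 1*(1)*conj(exp(-4*I*pi/7)) + 1*(1)*conj(exp(2*I*pi/7)) + 1*(1)*conj(exp(-6*I*pi/7))
  = (1) + (exp(-6*I*pi/7)) + (exp(2*I*pi/7)) + (exp(-4*I*pi/7)) + (exp(4*I*pi/7)) + (exp(-2*I*pi/7)) + (exp(6*I*pi/7))
  = 0.
(Exp terms are combined using exp(i*s)*conj(exp(i*t)) = exp(i*(s-t)), and sums of them are collapsed using the identity that for every m > 1 the m distinct m-th roots of unity sum to 0, e.g. 1 + exp(2*I*pi/3) + exp(-2*I*pi/3) = 0.)
Dividing by |G| = 7 gives 0/7 = 0, matching the row-orthogonality relation <chi_0, chi_3> = [chi_0 = chi_3].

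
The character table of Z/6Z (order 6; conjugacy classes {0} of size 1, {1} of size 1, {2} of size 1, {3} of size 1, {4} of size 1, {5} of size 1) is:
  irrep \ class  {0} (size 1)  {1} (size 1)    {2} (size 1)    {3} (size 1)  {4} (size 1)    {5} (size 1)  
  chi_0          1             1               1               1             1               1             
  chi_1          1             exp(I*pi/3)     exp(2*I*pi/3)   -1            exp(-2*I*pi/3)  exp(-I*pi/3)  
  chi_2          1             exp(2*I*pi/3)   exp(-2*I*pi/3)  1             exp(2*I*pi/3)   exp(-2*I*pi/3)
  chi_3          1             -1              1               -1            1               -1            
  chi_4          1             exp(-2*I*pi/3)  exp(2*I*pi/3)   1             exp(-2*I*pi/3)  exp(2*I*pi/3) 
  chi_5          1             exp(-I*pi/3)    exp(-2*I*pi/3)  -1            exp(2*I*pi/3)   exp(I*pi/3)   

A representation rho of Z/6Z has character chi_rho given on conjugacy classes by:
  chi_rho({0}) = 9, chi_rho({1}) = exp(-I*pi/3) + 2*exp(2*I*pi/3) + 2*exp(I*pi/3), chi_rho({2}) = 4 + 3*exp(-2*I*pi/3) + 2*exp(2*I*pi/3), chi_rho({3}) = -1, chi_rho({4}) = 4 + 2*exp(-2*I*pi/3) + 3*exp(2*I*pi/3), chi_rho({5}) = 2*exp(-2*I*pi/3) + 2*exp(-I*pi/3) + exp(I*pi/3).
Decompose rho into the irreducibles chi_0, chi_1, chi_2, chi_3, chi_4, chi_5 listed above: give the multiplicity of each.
Multiplicities: chi_0: 2, chi_1: 2, chi_2: 2, chi_3: 2, chi_4: 0, chi_5: 1.

Details: Use <chi_rho, chi> = (1/|G|) sum_C |C| * chi_rho(C) * conj(chi(C)) with |G| = 6 for each irreducible chi in the table:
  <chi_rho, chi_0> = (1/6)[1*(9)*conj(1) + 1*(exp(-I*pi/3) + 2*exp(2*I*pi/3) + 2*exp(I*pi/3))*conj(1) + 1*(4 + 3*exp(-2*I*pi/3) + 2*exp(2*I*pi/3))*conj(1) + 1*(-1)*conj(1) + 1*(4 + 2*exp(-2*I*pi/3) + 3*exp(2*I*pi/3))*conj(1) + 1*(2*exp(-2*I*pi/3) + 2*exp(-I*pi/3) + exp(I*pi/3))*conj(1)]
      = (1/6)[(9) + (exp(-I*pi/3) + 2*exp(2*I*pi/3) + 2*exp(I*pi/3)) + (4 + 3*exp(-2*I*pi/3) + 2*exp(2*I*pi/3)) + (-1) + (4 + 2*exp(-2*I*pi/3) + 3*exp(2*I*pi/3)) + (2*exp(-2*I*pi/3) + 2*exp(-I*pi/3) + exp(I*pi/3))] = 12/6 = 2
  <chi_rho, chi_1> = (1/6)[1*(9)*conj(1) + 1*(exp(-I*pi/3) + 2*exp(2*I*pi/3) + 2*exp(I*pi/3))*conj(exp(I*pi/3)) + 1*(4 + 3*exp(-2*I*pi/3) + 2*exp(2*I*pi/3))*conj(exp(2*I*pi/3)) + 1*(-1)*conj(-1) + 1*(4 + 2*exp(-2*I*pi/3) + 3*exp(2*I*pi/3))*conj(exp(-2*I*pi/3)) + 1*(2*exp(-2*I*pi/3) + 2*exp(-I*pi/3) + exp(I*pi/3))*conj(exp(-I*pi/3))]
      = (1/6)[(9) + (2 + exp(-2*I*pi/3) + 2*exp(I*pi/3)) + (2 + 4*exp(-2*I*pi/3) + 3*exp(2*I*pi/3)) + (1) + (2 + 3*exp(-2*I*pi/3) + 4*exp(2*I*pi/3)) + (2 + 2*exp(-I*pi/3) + exp(2*I*pi/3))] = 12/6 = 2
  <chi_rho, chi_2> = (1/6)[1*(9)*conj(1) + 1*(exp(-I*pi/3) + 2*exp(2*I*pi/3) + 2*exp(I*pi/3))*conj(exp(2*I*pi/3)) + 1*(4 + 3*exp(-2*I*pi/3) + 2*exp(2*I*pi/3))*conj(exp(-2*I*pi/3)) + 1*(-1)*conj(1) + 1*(4 + 2*exp(-2*I*pi/3) + 3*exp(2*I*pi/3))*conj(exp(2*I*pi/3)) + 1*(2*exp(-2*I*pi/3) + 2*exp(-I*pi/3) + exp(I*pi/3))*conj(exp(-2*I*pi/3))]
      = (1/6)[(9) + (1 + 2*exp(-I*pi/3)) + (3 + 2*exp(-2*I*pi/3) + 4*exp(2*I*pi/3)) + (-1) + (3 + 4*exp(-2*I*pi/3) + 2*exp(2*I*pi/3)) + (1 + 2*exp(I*pi/3))] = 12/6 = 2
  <chi_rho, chi_3> = (1/6)[1*(9)*conj(1) + 1*(exp(-I*pi/3) + 2*exp(2*I*pi/3) + 2*exp(I*pi/3))*conj(-1) + 1*(4 + 3*exp(-2*I*pi/3) + 2*exp(2*I*pi/3))*conj(1) + 1*(-1)*conj(-1) + 1*(4 + 2*exp(-2*I*pi/3) + 3*exp(2*I*pi/3))*conj(1) + 1*(2*exp(-2*I*pi/3) + 2*exp(-I*pi/3) + exp(I*pi/3))*conj(-1)]
      = (1/6)[(9) + (-2*exp(I*pi/3) - 2*exp(2*I*pi/3) - exp(-I*pi/3)) + (4 + 3*exp(-2*I*pi/3) + 2*exp(2*I*pi/3)) + (1) + (4 + 2*exp(-2*I*pi/3) + 3*exp(2*I*pi/3)) + (-exp(I*pi/3) - 2*exp(-I*pi/3) - 2*exp(-2*I*pi/3))] = 12/6 = 2
  <chi_rho, chi_4> = (1/6)[1*(9)*conj(1) + 1*(exp(-I*pi/3) + 2*exp(2*I*pi/3) + 2*exp(I*pi/3))*conj(exp(-2*I*pi/3)) + 1*(4 + 3*exp(-2*I*pi/3) + 2*exp(2*I*pi/3))*conj(exp(2*I*pi/3)) + 1*(-1)*conj(1) + 1*(4 + 2*exp(-2*I*pi/3) + 3*exp(2*I*pi/3))*conj(exp(-2*I*pi/3)) + 1*(2*exp(-2*I*pi/3) + 2*exp(-I*pi/3) + exp(I*pi/3))*conj(exp(2*I*pi/3))]
      = (1/6)[(9) + (-2 + 2*exp(-2*I*pi/3) + exp(I*pi/3)) + (2 + 4*exp(-2*I*pi/3) + 3*exp(2*I*pi/3)) + (-1) + (2 + 3*exp(-2*I*pi/3) + 4*exp(2*I*pi/3)) + (-2 + exp(-I*pi/3) + 2*exp(2*I*pi/3))] = 0/6 = 0
  <chi_rho, chi_5> = (1/6)[1*(9)*conj(1) + 1*(exp(-I*pi/3) + 2*exp(2*I*pi/3) + 2*exp(I*pi/3))*conj(exp(-I*pi/3)) + 1*(4 + 3*exp(-2*I*pi/3) + 2*exp(2*I*pi/3))*conj(exp(-2*I*pi/3)) + 1*(-1)*conj(-1) + 1*(4 + 2*exp(-2*I*pi/3) + 3*exp(2*I*pi/3))*conj(exp(2*I*pi/3)) + 1*(2*exp(-2*I*pi/3) + 2*exp(-I*pi/3) + exp(I*pi/3))*conj(exp(I*pi/3))]
      = (1/6)[(9) + (-1 + 2*exp(2*I*pi/3)) + (3 + 2*exp(-2*I*pi/3) + 4*exp(2*I*pi/3)) + (1) + (3 + 4*exp(-2*I*pi/3) + 2*exp(2*I*pi/3)) + (-1 + 2*exp(-2*I*pi/3))] = 6/6 = 1
(Exp terms are combined using exp(i*s)*conj(exp(i*t)) = exp(i*(s-t)), and sums of them are collapsed using the identity that for every m > 1 the m distinct m-th roots of unity sum to 0, e.g. 1 + exp(2*I*pi/3) + exp(-2*I*pi/3) = 0.)
Dimension check: dim(rho) = sum (mult * dim) = 2*1 + 2*1 + 2*1 + 2*1 + 0*1 + 1*1 = 9 = chi_rho(e) = 9.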